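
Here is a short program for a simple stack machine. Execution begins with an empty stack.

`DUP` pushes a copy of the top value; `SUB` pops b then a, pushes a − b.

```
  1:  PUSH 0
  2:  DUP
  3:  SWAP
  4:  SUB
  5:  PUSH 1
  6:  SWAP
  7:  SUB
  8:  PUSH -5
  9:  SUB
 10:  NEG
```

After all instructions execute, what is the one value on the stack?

-6

PUSH 0  → [0]
DUP     → [0, 0]
SWAP    → [0, 0]
SUB     → [0]
PUSH 1  → [0, 1]
SWAP    → [1, 0]
SUB     → [1]
PUSH -5 → [1, -5]
SUB     → [6]
NEG     → [-6]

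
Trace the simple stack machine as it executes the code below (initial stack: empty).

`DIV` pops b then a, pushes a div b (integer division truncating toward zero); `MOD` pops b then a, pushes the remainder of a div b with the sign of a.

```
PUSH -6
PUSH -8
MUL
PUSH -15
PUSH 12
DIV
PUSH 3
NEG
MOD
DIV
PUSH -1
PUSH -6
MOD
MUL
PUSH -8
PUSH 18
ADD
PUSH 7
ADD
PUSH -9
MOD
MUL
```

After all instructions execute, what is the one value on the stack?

384

PUSH -6   [-6]
PUSH -8   [-6, -8]
MUL       [48]
PUSH -15  [48, -15]
PUSH 12   [48, -15, 12]
DIV       [48, -1]
PUSH 3    [48, -1, 3]
NEG       [48, -1, -3]
MOD       [48, -1]
DIV       [-48]
PUSH -1   [-48, -1]
PUSH -6   [-48, -1, -6]
MOD       [-48, -1]
MUL       [48]
PUSH -8   [48, -8]
PUSH 18   [48, -8, 18]
ADD       [48, 10]
PUSH 7    [48, 10, 7]
ADD       [48, 17]
PUSH -9   [48, 17, -9]
MOD       [48, 8]
MUL       [384]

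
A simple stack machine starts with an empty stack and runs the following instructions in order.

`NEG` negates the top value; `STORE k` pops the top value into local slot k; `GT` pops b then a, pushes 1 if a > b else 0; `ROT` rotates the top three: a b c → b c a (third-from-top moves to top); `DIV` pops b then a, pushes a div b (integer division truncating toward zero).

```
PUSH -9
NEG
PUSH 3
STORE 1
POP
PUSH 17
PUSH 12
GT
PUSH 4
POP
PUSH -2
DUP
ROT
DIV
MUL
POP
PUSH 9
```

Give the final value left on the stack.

9

PUSH -9 → [-9]
NEG     → [9]
PUSH 3  → [9, 3]
STORE 1 → [9]
POP     → []
PUSH 17 → [17]
PUSH 12 → [17, 12]
GT      → [1]
PUSH 4  → [1, 4]
POP     → [1]
PUSH -2 → [1, -2]
DUP     → [1, -2, -2]
ROT     → [-2, -2, 1]
DIV     → [-2, -2]
MUL     → [4]
POP     → []
PUSH 9  → [9]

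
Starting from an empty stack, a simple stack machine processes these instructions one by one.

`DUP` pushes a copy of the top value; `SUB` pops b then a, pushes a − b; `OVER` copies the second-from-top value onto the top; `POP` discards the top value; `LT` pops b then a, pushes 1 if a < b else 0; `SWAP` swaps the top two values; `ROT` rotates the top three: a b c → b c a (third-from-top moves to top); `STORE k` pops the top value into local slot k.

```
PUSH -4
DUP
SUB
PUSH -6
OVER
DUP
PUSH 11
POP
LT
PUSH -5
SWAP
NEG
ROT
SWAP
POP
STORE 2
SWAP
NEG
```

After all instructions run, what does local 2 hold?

PUSH -4 -> -4
DUP     -> -4 -4
SUB     -> 0
PUSH -6 -> 0 -6
OVER    -> 0 -6 0
DUP     -> 0 -6 0 0
PUSH 11 -> 0 -6 0 0 11
POP     -> 0 -6 0 0
LT      -> 0 -6 0
PUSH -5 -> 0 -6 0 -5
SWAP    -> 0 -6 -5 0
NEG     -> 0 -6 -5 0
ROT     -> 0 -5 0 -6
SWAP    -> 0 -5 -6 0
POP     -> 0 -5 -6
STORE 2 -> 0 -5
SWAP    -> -5 0
NEG     -> -5 0

-6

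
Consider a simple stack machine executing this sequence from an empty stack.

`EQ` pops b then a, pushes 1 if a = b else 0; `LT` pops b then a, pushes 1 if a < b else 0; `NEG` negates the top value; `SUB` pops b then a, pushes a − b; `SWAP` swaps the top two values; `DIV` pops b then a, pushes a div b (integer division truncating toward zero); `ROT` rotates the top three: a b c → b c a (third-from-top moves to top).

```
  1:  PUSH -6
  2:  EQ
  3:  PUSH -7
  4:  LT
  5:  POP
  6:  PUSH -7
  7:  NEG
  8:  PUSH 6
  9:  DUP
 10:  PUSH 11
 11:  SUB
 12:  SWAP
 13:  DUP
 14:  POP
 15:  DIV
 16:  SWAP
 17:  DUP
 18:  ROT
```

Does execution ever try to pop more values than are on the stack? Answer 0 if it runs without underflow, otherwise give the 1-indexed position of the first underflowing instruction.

PUSH -6  -6
EQ  — needs 2 operands, stack has 1 → underflow

2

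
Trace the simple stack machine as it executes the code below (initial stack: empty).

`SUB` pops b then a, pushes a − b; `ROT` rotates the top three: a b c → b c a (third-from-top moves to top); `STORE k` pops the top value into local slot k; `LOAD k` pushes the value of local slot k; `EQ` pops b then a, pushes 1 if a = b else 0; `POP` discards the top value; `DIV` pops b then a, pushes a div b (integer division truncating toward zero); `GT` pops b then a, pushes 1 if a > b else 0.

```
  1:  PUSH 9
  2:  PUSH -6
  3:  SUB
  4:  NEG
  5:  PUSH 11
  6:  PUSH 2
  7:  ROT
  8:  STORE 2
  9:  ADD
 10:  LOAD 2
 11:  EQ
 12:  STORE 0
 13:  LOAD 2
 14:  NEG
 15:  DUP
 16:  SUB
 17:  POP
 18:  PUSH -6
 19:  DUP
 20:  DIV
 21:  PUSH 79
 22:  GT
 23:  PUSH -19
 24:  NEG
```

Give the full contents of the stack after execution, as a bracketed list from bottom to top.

[0, 19]

PUSH 9   → [9]
PUSH -6  → [9, -6]
SUB      → [15]
NEG      → [-15]
PUSH 11  → [-15, 11]
PUSH 2   → [-15, 11, 2]
ROT      → [11, 2, -15]
STORE 2  → [11, 2]
ADD      → [13]
LOAD 2   → [13, -15]
EQ       → [0]
STORE 0  → []
LOAD 2   → [-15]
NEG      → [15]
DUP      → [15, 15]
SUB      → [0]
POP      → []
PUSH -6  → [-6]
DUP      → [-6, -6]
DIV      → [1]
PUSH 79  → [1, 79]
GT       → [0]
PUSH -19 → [0, -19]
NEG      → [0, 19]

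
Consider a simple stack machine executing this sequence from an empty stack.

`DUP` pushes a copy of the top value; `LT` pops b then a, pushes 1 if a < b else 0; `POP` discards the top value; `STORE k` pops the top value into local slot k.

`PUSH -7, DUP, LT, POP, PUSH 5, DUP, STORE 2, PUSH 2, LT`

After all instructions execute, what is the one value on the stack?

PUSH -7 : [-7]
DUP     : [-7, -7]
LT      : [0]
POP     : []
PUSH 5  : [5]
DUP     : [5, 5]
STORE 2 : [5]
PUSH 2  : [5, 2]
LT      : [0]

0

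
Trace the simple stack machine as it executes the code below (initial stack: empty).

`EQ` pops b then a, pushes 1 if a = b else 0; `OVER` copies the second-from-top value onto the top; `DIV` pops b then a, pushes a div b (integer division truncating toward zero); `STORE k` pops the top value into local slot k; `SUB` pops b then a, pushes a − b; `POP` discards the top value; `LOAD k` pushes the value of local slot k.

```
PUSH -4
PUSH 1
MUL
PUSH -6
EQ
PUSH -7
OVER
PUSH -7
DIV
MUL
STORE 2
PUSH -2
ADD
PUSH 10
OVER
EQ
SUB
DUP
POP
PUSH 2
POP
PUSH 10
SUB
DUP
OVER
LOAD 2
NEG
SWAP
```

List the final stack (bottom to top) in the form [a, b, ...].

[-12, -12, 0, -12]

PUSH -4 : [-4]
PUSH 1  : [-4, 1]
MUL     : [-4]
PUSH -6 : [-4, -6]
EQ      : [0]
PUSH -7 : [0, -7]
OVER    : [0, -7, 0]
PUSH -7 : [0, -7, 0, -7]
DIV     : [0, -7, 0]
MUL     : [0, 0]
STORE 2 : [0]
PUSH -2 : [0, -2]
ADD     : [-2]
PUSH 10 : [-2, 10]
OVER    : [-2, 10, -2]
EQ      : [-2, 0]
SUB     : [-2]
DUP     : [-2, -2]
POP     : [-2]
PUSH 2  : [-2, 2]
POP     : [-2]
PUSH 10 : [-2, 10]
SUB     : [-12]
DUP     : [-12, -12]
OVER    : [-12, -12, -12]
LOAD 2  : [-12, -12, -12, 0]
NEG     : [-12, -12, -12, 0]
SWAP    : [-12, -12, 0, -12]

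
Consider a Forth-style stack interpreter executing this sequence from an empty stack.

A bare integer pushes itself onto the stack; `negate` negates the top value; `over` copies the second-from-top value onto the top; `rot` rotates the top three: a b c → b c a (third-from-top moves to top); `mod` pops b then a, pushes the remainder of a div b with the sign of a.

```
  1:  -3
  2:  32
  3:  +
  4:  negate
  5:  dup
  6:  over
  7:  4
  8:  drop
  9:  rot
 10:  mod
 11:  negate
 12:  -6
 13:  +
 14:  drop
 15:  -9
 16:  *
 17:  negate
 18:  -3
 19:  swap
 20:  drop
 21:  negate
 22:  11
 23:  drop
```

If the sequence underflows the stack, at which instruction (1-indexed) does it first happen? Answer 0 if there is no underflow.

-3     → [-3]
32     → [-3, 32]
+      → [29]
negate → [-29]
dup    → [-29, -29]
over   → [-29, -29, -29]
4      → [-29, -29, -29, 4]
drop   → [-29, -29, -29]
rot    → [-29, -29, -29]
mod    → [-29, 0]
negate → [-29, 0]
-6     → [-29, 0, -6]
+      → [-29, -6]
drop   → [-29]
-9     → [-29, -9]
*      → [261]
negate → [-261]
-3     → [-261, -3]
swap   → [-3, -261]
drop   → [-3]
negate → [3]
11     → [3, 11]
drop   → [3]

0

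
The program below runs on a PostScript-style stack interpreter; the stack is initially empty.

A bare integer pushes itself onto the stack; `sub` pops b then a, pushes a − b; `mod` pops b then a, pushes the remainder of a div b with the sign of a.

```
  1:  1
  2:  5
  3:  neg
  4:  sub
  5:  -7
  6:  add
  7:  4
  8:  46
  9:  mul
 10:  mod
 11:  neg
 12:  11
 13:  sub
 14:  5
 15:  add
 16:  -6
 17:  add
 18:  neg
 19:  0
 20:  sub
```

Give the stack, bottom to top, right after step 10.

1   : [1]
5   : [1, 5]
neg : [1, -5]
sub : [6]
-7  : [6, -7]
add : [-1]
4   : [-1, 4]
46  : [-1, 4, 46]
mul : [-1, 184]
mod : [-1]

[-1]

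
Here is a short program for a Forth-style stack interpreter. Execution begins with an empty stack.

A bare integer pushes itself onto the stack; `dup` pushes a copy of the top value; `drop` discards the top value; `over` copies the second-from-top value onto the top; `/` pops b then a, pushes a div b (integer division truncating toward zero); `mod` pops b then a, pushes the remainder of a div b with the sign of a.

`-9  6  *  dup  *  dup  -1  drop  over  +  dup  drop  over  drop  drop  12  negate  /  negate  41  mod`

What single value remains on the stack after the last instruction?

38

-9     → -9
6      → -9 6
*      → -54
dup    → -54 -54
*      → 2916
dup    → 2916 2916
-1     → 2916 2916 -1
drop   → 2916 2916
over   → 2916 2916 2916
+      → 2916 5832
dup    → 2916 5832 5832
drop   → 2916 5832
over   → 2916 5832 2916
drop   → 2916 5832
drop   → 2916
12     → 2916 12
negate → 2916 -12
/      → -243
negate → 243
41     → 243 41
mod    → 38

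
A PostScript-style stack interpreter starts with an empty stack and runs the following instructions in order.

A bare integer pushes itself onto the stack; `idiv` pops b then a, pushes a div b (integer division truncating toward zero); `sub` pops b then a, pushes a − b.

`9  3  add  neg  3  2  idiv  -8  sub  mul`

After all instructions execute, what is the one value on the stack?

-108

9    : 9
3    : 9 3
add  : 12
neg  : -12
3    : -12 3
2    : -12 3 2
idiv : -12 1
-8   : -12 1 -8
sub  : -12 9
mul  : -108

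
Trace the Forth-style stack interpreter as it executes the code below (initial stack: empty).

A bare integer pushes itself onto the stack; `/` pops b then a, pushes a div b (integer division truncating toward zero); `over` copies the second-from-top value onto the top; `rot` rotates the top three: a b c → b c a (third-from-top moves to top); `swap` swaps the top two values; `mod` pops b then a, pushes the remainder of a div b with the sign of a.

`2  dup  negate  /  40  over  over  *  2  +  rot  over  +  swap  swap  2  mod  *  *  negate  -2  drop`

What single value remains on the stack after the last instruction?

-1520

2       [2]
dup     [2, 2]
negate  [2, -2]
/       [-1]
40      [-1, 40]
over    [-1, 40, -1]
over    [-1, 40, -1, 40]
*       [-1, 40, -40]
2       [-1, 40, -40, 2]
+       [-1, 40, -38]
rot     [40, -38, -1]
over    [40, -38, -1, -38]
+       [40, -38, -39]
swap    [40, -39, -38]
swap    [40, -38, -39]
2       [40, -38, -39, 2]
mod     [40, -38, -1]
*       [40, 38]
*       [1520]
negate  [-1520]
-2      [-1520, -2]
drop    [-1520]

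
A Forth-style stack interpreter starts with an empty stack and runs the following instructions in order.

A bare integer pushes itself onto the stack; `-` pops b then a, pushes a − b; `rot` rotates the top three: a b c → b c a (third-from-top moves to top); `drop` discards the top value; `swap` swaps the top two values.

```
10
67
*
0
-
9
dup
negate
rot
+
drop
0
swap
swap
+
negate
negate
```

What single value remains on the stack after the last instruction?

10     -> [10]
67     -> [10, 67]
*      -> [670]
0      -> [670, 0]
-      -> [670]
9      -> [670, 9]
dup    -> [670, 9, 9]
negate -> [670, 9, -9]
rot    -> [9, -9, 670]
+      -> [9, 661]
drop   -> [9]
0      -> [9, 0]
swap   -> [0, 9]
swap   -> [9, 0]
+      -> [9]
negate -> [-9]
negate -> [9]

9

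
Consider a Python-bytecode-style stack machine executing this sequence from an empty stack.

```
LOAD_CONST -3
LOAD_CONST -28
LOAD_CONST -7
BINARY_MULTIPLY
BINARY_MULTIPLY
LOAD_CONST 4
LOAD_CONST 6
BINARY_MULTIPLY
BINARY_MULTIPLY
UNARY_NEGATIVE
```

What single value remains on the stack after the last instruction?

LOAD_CONST -3   : [-3]
LOAD_CONST -28  : [-3, -28]
LOAD_CONST -7   : [-3, -28, -7]
BINARY_MULTIPLY : [-3, 196]
BINARY_MULTIPLY : [-588]
LOAD_CONST 4    : [-588, 4]
LOAD_CONST 6    : [-588, 4, 6]
BINARY_MULTIPLY : [-588, 24]
BINARY_MULTIPLY : [-14112]
UNARY_NEGATIVE  : [14112]

14112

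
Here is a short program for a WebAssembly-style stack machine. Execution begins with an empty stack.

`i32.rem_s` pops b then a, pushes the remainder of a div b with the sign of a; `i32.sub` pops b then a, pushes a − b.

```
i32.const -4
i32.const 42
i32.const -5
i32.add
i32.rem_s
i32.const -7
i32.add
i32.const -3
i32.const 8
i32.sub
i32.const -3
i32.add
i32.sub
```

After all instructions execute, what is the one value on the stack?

3

i32.const -4  [-4]
i32.const 42  [-4, 42]
i32.const -5  [-4, 42, -5]
i32.add       [-4, 37]
i32.rem_s     [-4]
i32.const -7  [-4, -7]
i32.add       [-11]
i32.const -3  [-11, -3]
i32.const 8   [-11, -3, 8]
i32.sub       [-11, -11]
i32.const -3  [-11, -11, -3]
i32.add       [-11, -14]
i32.sub       [3]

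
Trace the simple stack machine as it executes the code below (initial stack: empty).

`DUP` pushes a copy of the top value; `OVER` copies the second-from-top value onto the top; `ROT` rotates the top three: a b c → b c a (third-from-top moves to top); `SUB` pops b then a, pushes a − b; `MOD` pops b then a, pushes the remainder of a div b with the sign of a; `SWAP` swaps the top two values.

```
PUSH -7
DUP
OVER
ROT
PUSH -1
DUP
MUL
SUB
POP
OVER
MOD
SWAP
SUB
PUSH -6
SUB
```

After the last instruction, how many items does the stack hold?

PUSH -7 -> -7
DUP     -> -7 -7
OVER    -> -7 -7 -7
ROT     -> -7 -7 -7
PUSH -1 -> -7 -7 -7 -1
DUP     -> -7 -7 -7 -1 -1
MUL     -> -7 -7 -7 1
SUB     -> -7 -7 -8
POP     -> -7 -7
OVER    -> -7 -7 -7
MOD     -> -7 0
SWAP    -> 0 -7
SUB     -> 7
PUSH -6 -> 7 -6
SUB     -> 13

1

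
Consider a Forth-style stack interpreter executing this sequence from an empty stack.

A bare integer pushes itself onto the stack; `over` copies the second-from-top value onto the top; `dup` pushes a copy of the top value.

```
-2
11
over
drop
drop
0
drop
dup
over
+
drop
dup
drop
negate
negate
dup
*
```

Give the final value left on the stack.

4

-2     : -2
11     : -2 11
over   : -2 11 -2
drop   : -2 11
drop   : -2
0      : -2 0
drop   : -2
dup    : -2 -2
over   : -2 -2 -2
+      : -2 -4
drop   : -2
dup    : -2 -2
drop   : -2
negate : 2
negate : -2
dup    : -2 -2
*      : 4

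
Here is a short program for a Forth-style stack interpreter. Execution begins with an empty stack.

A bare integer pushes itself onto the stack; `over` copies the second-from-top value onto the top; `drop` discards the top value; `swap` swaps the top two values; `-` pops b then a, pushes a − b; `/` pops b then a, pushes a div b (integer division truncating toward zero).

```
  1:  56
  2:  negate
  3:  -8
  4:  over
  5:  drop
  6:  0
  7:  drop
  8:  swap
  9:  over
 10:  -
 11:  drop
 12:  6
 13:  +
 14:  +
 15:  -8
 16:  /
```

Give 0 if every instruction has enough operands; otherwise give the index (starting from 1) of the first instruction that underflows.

56     -> [56]
negate -> [-56]
-8     -> [-56, -8]
over   -> [-56, -8, -56]
drop   -> [-56, -8]
0      -> [-56, -8, 0]
drop   -> [-56, -8]
swap   -> [-8, -56]
over   -> [-8, -56, -8]
-      -> [-8, -48]
drop   -> [-8]
6      -> [-8, 6]
+      -> [-2]
+  — needs 2 operands, stack has 1 → underflow

14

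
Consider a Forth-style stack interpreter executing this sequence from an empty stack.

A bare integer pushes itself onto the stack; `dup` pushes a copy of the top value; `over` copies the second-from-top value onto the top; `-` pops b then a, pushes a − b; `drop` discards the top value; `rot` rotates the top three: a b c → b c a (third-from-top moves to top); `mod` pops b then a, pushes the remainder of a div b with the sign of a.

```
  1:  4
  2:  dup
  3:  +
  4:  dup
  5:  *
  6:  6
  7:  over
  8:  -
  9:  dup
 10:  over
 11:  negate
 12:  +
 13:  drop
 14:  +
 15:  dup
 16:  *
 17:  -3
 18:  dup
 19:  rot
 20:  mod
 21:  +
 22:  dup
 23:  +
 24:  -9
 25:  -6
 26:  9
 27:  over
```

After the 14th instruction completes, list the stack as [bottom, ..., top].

4      : [4]
dup    : [4, 4]
+      : [8]
dup    : [8, 8]
*      : [64]
6      : [64, 6]
over   : [64, 6, 64]
-      : [64, -58]
dup    : [64, -58, -58]
over   : [64, -58, -58, -58]
negate : [64, -58, -58, 58]
+      : [64, -58, 0]
drop   : [64, -58]
+      : [6]

[6]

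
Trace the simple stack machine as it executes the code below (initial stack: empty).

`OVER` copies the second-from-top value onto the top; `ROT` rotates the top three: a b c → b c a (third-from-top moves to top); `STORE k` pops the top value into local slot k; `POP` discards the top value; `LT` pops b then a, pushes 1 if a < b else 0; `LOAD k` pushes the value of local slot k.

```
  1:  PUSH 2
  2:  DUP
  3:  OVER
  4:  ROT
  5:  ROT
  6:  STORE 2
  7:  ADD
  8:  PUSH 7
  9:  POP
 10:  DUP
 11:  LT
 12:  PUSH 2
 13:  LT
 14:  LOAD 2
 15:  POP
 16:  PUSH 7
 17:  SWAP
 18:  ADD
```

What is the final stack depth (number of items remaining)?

PUSH 2  : [2]
DUP     : [2, 2]
OVER    : [2, 2, 2]
ROT     : [2, 2, 2]
ROT     : [2, 2, 2]
STORE 2 : [2, 2]
ADD     : [4]
PUSH 7  : [4, 7]
POP     : [4]
DUP     : [4, 4]
LT      : [0]
PUSH 2  : [0, 2]
LT      : [1]
LOAD 2  : [1, 2]
POP     : [1]
PUSH 7  : [1, 7]
SWAP    : [7, 1]
ADD     : [8]

1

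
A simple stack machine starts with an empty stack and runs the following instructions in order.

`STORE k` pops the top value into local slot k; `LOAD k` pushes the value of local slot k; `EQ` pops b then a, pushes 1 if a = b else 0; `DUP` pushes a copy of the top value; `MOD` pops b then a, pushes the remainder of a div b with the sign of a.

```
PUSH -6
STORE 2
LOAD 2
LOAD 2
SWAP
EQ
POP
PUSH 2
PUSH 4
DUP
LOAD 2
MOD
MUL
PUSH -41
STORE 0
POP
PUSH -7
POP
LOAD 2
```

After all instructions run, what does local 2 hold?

PUSH -6  → [-6]
STORE 2  → []
LOAD 2   → [-6]
LOAD 2   → [-6, -6]
SWAP     → [-6, -6]
EQ       → [1]
POP      → []
PUSH 2   → [2]
PUSH 4   → [2, 4]
DUP      → [2, 4, 4]
LOAD 2   → [2, 4, 4, -6]
MOD      → [2, 4, 4]
MUL      → [2, 16]
PUSH -41 → [2, 16, -41]
STORE 0  → [2, 16]
POP      → [2]
PUSH -7  → [2, -7]
POP      → [2]
LOAD 2   → [2, -6]

-6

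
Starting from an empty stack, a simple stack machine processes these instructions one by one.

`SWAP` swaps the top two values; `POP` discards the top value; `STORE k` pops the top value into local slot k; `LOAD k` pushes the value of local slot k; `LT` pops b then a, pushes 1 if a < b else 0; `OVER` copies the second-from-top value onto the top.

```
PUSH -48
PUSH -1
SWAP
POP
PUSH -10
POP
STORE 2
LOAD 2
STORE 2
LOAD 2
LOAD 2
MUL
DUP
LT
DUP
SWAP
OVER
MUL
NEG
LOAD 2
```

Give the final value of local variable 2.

-1

PUSH -48 -> [-48]
PUSH -1  -> [-48, -1]
SWAP     -> [-1, -48]
POP      -> [-1]
PUSH -10 -> [-1, -10]
POP      -> [-1]
STORE 2  -> []
LOAD 2   -> [-1]
STORE 2  -> []
LOAD 2   -> [-1]
LOAD 2   -> [-1, -1]
MUL      -> [1]
DUP      -> [1, 1]
LT       -> [0]
DUP      -> [0, 0]
SWAP     -> [0, 0]
OVER     -> [0, 0, 0]
MUL      -> [0, 0]
NEG      -> [0, 0]
LOAD 2   -> [0, 0, -1]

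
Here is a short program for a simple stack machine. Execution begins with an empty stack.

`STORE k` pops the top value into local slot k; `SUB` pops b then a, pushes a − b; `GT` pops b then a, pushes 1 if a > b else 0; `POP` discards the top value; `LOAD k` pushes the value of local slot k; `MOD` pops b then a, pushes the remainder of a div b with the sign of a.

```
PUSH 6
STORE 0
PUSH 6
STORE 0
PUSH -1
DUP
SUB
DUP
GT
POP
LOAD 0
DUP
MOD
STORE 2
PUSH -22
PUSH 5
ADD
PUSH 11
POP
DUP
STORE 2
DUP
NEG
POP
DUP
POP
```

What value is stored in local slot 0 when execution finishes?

6

PUSH 6    [6]
STORE 0   []
PUSH 6    [6]
STORE 0   []
PUSH -1   [-1]
DUP       [-1, -1]
SUB       [0]
DUP       [0, 0]
GT        [0]
POP       []
LOAD 0    [6]
DUP       [6, 6]
MOD       [0]
STORE 2   []
PUSH -22  [-22]
PUSH 5    [-22, 5]
ADD       [-17]
PUSH 11   [-17, 11]
POP       [-17]
DUP       [-17, -17]
STORE 2   [-17]
DUP       [-17, -17]
NEG       [-17, 17]
POP       [-17]
DUP       [-17, -17]
POP       [-17]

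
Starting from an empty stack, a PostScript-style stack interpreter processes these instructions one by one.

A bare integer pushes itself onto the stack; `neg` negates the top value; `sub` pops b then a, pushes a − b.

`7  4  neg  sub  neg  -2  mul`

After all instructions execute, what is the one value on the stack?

22

7   : [7]
4   : [7, 4]
neg : [7, -4]
sub : [11]
neg : [-11]
-2  : [-11, -2]
mul : [22]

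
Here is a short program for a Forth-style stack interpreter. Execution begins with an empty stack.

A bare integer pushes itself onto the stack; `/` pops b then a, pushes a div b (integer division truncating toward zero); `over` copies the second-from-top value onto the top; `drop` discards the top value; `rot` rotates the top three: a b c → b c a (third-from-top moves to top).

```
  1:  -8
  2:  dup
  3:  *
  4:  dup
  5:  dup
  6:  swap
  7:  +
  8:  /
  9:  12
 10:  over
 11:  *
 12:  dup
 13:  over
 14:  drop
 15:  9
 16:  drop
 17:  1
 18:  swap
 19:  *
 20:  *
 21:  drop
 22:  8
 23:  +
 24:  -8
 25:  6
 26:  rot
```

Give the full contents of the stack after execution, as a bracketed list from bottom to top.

[-8, 6, 8]

-8   : [-8]
dup  : [-8, -8]
*    : [64]
dup  : [64, 64]
dup  : [64, 64, 64]
swap : [64, 64, 64]
+    : [64, 128]
/    : [0]
12   : [0, 12]
over : [0, 12, 0]
*    : [0, 0]
dup  : [0, 0, 0]
over : [0, 0, 0, 0]
drop : [0, 0, 0]
9    : [0, 0, 0, 9]
drop : [0, 0, 0]
1    : [0, 0, 0, 1]
swap : [0, 0, 1, 0]
*    : [0, 0, 0]
*    : [0, 0]
drop : [0]
8    : [0, 8]
+    : [8]
-8   : [8, -8]
6    : [8, -8, 6]
rot  : [-8, 6, 8]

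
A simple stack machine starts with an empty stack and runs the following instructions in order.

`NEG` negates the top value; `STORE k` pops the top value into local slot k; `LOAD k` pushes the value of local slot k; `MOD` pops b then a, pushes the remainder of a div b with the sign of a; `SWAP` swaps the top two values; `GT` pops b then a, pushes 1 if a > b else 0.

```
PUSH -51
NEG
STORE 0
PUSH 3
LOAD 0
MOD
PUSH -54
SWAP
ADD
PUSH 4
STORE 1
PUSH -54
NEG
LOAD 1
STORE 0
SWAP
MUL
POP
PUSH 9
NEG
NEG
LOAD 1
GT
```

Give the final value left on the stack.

PUSH -51 → [-51]
NEG      → [51]
STORE 0  → []
PUSH 3   → [3]
LOAD 0   → [3, 51]
MOD      → [3]
PUSH -54 → [3, -54]
SWAP     → [-54, 3]
ADD      → [-51]
PUSH 4   → [-51, 4]
STORE 1  → [-51]
PUSH -54 → [-51, -54]
NEG      → [-51, 54]
LOAD 1   → [-51, 54, 4]
STORE 0  → [-51, 54]
SWAP     → [54, -51]
MUL      → [-2754]
POP      → []
PUSH 9   → [9]
NEG      → [-9]
NEG      → [9]
LOAD 1   → [9, 4]
GT       → [1]

1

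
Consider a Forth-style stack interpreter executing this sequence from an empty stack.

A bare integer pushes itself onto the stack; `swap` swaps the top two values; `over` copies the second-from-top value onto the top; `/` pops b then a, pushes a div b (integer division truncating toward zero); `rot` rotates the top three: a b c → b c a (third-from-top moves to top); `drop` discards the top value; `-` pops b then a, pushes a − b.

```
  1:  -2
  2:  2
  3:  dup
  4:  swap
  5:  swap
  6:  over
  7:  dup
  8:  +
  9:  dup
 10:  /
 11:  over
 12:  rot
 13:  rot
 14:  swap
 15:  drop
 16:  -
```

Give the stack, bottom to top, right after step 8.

-2   -> -2
2    -> -2 2
dup  -> -2 2 2
swap -> -2 2 2
swap -> -2 2 2
over -> -2 2 2 2
dup  -> -2 2 2 2 2
+    -> -2 2 2 4

[-2, 2, 2, 4]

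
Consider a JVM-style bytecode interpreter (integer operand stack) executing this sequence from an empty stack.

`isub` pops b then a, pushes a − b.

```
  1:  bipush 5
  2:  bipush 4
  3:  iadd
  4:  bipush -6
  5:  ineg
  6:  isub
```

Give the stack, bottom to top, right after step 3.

[9]

bipush 5 → [5]
bipush 4 → [5, 4]
iadd     → [9]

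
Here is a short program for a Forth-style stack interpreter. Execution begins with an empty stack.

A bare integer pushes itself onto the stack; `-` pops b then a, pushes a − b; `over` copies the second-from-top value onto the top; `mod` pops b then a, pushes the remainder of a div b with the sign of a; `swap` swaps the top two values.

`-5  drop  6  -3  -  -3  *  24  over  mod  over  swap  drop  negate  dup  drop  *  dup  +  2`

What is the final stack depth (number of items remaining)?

2

-5     -> -5
drop   -> (empty)
6      -> 6
-3     -> 6 -3
-      -> 9
-3     -> 9 -3
*      -> -27
24     -> -27 24
over   -> -27 24 -27
mod    -> -27 24
over   -> -27 24 -27
swap   -> -27 -27 24
drop   -> -27 -27
negate -> -27 27
dup    -> -27 27 27
drop   -> -27 27
*      -> -729
dup    -> -729 -729
+      -> -1458
2      -> -1458 2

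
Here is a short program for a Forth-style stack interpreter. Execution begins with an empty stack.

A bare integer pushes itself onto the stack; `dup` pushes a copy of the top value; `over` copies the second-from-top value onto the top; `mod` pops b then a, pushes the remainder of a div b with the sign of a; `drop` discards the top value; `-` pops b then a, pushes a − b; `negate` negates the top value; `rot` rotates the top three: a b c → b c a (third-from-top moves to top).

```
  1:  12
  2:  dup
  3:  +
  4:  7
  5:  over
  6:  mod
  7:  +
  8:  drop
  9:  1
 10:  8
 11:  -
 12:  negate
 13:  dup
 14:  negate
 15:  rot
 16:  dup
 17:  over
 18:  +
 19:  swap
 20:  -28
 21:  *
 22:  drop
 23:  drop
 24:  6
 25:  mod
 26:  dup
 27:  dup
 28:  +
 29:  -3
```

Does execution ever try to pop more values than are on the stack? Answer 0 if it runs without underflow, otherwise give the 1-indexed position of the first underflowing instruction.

15

12     → 12
dup    → 12 12
+      → 24
7      → 24 7
over   → 24 7 24
mod    → 24 7
+      → 31
drop   → (empty)
1      → 1
8      → 1 8
-      → -7
negate → 7
dup    → 7 7
negate → 7 -7
rot  — needs 3 operands, stack has 2 → underflow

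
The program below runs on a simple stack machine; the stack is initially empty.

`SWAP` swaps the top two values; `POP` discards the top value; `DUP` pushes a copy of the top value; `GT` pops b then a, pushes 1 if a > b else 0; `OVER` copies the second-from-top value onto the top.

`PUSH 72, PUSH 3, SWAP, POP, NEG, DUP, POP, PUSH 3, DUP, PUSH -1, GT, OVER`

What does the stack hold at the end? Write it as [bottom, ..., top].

PUSH 72 -> [72]
PUSH 3  -> [72, 3]
SWAP    -> [3, 72]
POP     -> [3]
NEG     -> [-3]
DUP     -> [-3, -3]
POP     -> [-3]
PUSH 3  -> [-3, 3]
DUP     -> [-3, 3, 3]
PUSH -1 -> [-3, 3, 3, -1]
GT      -> [-3, 3, 1]
OVER    -> [-3, 3, 1, 3]

[-3, 3, 1, 3]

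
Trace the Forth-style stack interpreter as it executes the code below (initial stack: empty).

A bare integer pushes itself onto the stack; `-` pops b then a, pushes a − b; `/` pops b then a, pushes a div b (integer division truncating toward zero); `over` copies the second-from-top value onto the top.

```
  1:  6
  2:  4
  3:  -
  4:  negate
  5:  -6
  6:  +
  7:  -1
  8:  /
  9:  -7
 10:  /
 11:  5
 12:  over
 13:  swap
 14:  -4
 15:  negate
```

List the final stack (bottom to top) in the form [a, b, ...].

[-1, -1, 5, 4]

6      -> 6
4      -> 6 4
-      -> 2
negate -> -2
-6     -> -2 -6
+      -> -8
-1     -> -8 -1
/      -> 8
-7     -> 8 -7
/      -> -1
5      -> -1 5
over   -> -1 5 -1
swap   -> -1 -1 5
-4     -> -1 -1 5 -4
negate -> -1 -1 5 4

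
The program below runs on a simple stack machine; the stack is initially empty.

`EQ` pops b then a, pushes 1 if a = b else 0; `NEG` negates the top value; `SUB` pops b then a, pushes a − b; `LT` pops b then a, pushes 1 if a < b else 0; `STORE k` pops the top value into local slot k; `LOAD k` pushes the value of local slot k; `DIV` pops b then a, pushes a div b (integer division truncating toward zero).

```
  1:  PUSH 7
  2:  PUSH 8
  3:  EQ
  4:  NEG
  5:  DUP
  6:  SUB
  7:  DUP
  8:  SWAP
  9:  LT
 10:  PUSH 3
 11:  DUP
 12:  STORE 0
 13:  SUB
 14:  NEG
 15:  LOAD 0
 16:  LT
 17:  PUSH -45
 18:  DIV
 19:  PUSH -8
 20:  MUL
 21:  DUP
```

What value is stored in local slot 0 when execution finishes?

3

PUSH 7   : 7
PUSH 8   : 7 8
EQ       : 0
NEG      : 0
DUP      : 0 0
SUB      : 0
DUP      : 0 0
SWAP     : 0 0
LT       : 0
PUSH 3   : 0 3
DUP      : 0 3 3
STORE 0  : 0 3
SUB      : -3
NEG      : 3
LOAD 0   : 3 3
LT       : 0
PUSH -45 : 0 -45
DIV      : 0
PUSH -8  : 0 -8
MUL      : 0
DUP      : 0 0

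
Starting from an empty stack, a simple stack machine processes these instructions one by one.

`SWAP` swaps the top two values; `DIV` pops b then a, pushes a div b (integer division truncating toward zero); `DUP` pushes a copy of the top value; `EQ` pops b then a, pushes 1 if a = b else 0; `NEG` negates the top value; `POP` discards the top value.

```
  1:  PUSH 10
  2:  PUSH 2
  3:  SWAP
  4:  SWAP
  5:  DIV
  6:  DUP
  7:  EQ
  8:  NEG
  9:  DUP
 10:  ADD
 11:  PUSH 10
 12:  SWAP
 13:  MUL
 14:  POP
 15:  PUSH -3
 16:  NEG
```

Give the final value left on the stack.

3

PUSH 10 -> [10]
PUSH 2  -> [10, 2]
SWAP    -> [2, 10]
SWAP    -> [10, 2]
DIV     -> [5]
DUP     -> [5, 5]
EQ      -> [1]
NEG     -> [-1]
DUP     -> [-1, -1]
ADD     -> [-2]
PUSH 10 -> [-2, 10]
SWAP    -> [10, -2]
MUL     -> [-20]
POP     -> []
PUSH -3 -> [-3]
NEG     -> [3]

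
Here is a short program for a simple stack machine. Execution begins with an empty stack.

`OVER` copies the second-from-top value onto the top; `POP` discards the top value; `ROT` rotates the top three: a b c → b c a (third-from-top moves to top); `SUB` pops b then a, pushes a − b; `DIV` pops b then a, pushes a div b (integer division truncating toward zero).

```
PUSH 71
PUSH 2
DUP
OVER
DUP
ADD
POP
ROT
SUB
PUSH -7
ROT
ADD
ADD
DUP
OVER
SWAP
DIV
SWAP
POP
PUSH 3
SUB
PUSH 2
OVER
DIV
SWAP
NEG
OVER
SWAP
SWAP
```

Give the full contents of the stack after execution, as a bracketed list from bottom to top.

[-1, 2, -1]

PUSH 71 : [71]
PUSH 2  : [71, 2]
DUP     : [71, 2, 2]
OVER    : [71, 2, 2, 2]
DUP     : [71, 2, 2, 2, 2]
ADD     : [71, 2, 2, 4]
POP     : [71, 2, 2]
ROT     : [2, 2, 71]
SUB     : [2, -69]
PUSH -7 : [2, -69, -7]
ROT     : [-69, -7, 2]
ADD     : [-69, -5]
ADD     : [-74]
DUP     : [-74, -74]
OVER    : [-74, -74, -74]
SWAP    : [-74, -74, -74]
DIV     : [-74, 1]
SWAP    : [1, -74]
POP     : [1]
PUSH 3  : [1, 3]
SUB     : [-2]
PUSH 2  : [-2, 2]
OVER    : [-2, 2, -2]
DIV     : [-2, -1]
SWAP    : [-1, -2]
NEG     : [-1, 2]
OVER    : [-1, 2, -1]
SWAP    : [-1, -1, 2]
SWAP    : [-1, 2, -1]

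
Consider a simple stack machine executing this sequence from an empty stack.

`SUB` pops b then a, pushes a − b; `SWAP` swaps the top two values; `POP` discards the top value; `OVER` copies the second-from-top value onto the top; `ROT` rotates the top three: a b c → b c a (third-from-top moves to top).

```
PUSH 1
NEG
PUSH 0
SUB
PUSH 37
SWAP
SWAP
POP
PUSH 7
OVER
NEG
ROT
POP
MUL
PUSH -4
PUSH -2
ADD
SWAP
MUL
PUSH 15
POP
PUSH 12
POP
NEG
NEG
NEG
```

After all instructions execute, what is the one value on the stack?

42

PUSH 1  : [1]
NEG     : [-1]
PUSH 0  : [-1, 0]
SUB     : [-1]
PUSH 37 : [-1, 37]
SWAP    : [37, -1]
SWAP    : [-1, 37]
POP     : [-1]
PUSH 7  : [-1, 7]
OVER    : [-1, 7, -1]
NEG     : [-1, 7, 1]
ROT     : [7, 1, -1]
POP     : [7, 1]
MUL     : [7]
PUSH -4 : [7, -4]
PUSH -2 : [7, -4, -2]
ADD     : [7, -6]
SWAP    : [-6, 7]
MUL     : [-42]
PUSH 15 : [-42, 15]
POP     : [-42]
PUSH 12 : [-42, 12]
POP     : [-42]
NEG     : [42]
NEG     : [-42]
NEG     : [42]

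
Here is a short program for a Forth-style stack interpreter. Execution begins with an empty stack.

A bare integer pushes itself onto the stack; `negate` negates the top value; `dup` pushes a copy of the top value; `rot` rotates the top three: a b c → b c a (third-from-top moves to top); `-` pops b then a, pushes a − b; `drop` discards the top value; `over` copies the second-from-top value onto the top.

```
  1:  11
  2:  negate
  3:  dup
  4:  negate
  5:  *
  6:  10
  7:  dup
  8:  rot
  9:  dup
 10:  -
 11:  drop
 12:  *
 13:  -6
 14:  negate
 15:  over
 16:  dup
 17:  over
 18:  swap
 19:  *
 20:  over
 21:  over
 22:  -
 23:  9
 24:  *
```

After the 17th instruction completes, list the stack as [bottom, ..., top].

11     → 11
negate → -11
dup    → -11 -11
negate → -11 11
*      → -121
10     → -121 10
dup    → -121 10 10
rot    → 10 10 -121
dup    → 10 10 -121 -121
-      → 10 10 0
drop   → 10 10
*      → 100
-6     → 100 -6
negate → 100 6
over   → 100 6 100
dup    → 100 6 100 100
over   → 100 6 100 100 100

[100, 6, 100, 100, 100]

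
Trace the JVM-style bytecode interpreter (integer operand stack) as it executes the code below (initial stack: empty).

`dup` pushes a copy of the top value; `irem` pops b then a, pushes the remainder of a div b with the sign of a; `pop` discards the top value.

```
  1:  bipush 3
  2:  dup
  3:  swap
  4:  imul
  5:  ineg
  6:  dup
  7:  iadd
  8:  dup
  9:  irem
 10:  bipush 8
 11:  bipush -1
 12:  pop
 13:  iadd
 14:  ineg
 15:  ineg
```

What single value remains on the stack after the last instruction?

8

bipush 3  -> 3
dup       -> 3 3
swap      -> 3 3
imul      -> 9
ineg      -> -9
dup       -> -9 -9
iadd      -> -18
dup       -> -18 -18
irem      -> 0
bipush 8  -> 0 8
bipush -1 -> 0 8 -1
pop       -> 0 8
iadd      -> 8
ineg      -> -8
ineg      -> 8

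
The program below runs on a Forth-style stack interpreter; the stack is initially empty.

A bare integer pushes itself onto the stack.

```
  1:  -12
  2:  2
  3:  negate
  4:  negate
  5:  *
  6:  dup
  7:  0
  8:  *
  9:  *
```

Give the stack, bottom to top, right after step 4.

[-12, 2]

-12    → [-12]
2      → [-12, 2]
negate → [-12, -2]
negate → [-12, 2]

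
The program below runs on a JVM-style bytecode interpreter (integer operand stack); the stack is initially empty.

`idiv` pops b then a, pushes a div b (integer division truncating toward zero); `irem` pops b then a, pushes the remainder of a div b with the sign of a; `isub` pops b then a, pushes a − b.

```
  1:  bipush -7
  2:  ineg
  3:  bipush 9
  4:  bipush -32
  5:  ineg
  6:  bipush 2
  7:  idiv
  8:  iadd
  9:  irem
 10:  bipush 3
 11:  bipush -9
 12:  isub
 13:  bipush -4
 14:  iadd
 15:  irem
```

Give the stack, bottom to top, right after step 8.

[7, 25]

bipush -7  -> [-7]
ineg       -> [7]
bipush 9   -> [7, 9]
bipush -32 -> [7, 9, -32]
ineg       -> [7, 9, 32]
bipush 2   -> [7, 9, 32, 2]
idiv       -> [7, 9, 16]
iadd       -> [7, 25]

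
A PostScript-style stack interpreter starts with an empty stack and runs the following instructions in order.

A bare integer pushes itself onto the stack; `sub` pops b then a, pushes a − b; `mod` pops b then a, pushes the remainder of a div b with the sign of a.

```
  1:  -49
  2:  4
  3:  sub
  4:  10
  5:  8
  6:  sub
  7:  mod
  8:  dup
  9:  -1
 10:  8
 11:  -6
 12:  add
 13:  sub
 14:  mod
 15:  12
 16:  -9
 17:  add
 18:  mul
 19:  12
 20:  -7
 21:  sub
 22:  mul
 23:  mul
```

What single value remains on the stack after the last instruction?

57

-49  [-49]
4    [-49, 4]
sub  [-53]
10   [-53, 10]
8    [-53, 10, 8]
sub  [-53, 2]
mod  [-1]
dup  [-1, -1]
-1   [-1, -1, -1]
8    [-1, -1, -1, 8]
-6   [-1, -1, -1, 8, -6]
add  [-1, -1, -1, 2]
sub  [-1, -1, -3]
mod  [-1, -1]
12   [-1, -1, 12]
-9   [-1, -1, 12, -9]
add  [-1, -1, 3]
mul  [-1, -3]
12   [-1, -3, 12]
-7   [-1, -3, 12, -7]
sub  [-1, -3, 19]
mul  [-1, -57]
mul  [57]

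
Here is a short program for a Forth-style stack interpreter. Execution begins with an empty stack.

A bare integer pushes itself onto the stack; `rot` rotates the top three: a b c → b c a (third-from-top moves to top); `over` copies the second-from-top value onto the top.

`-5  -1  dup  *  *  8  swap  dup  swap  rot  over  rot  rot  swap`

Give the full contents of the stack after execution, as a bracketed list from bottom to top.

[-5, -5, 8, -5]

-5    [-5]
-1    [-5, -1]
dup   [-5, -1, -1]
*     [-5, 1]
*     [-5]
8     [-5, 8]
swap  [8, -5]
dup   [8, -5, -5]
swap  [8, -5, -5]
rot   [-5, -5, 8]
over  [-5, -5, 8, -5]
rot   [-5, 8, -5, -5]
rot   [-5, -5, -5, 8]
swap  [-5, -5, 8, -5]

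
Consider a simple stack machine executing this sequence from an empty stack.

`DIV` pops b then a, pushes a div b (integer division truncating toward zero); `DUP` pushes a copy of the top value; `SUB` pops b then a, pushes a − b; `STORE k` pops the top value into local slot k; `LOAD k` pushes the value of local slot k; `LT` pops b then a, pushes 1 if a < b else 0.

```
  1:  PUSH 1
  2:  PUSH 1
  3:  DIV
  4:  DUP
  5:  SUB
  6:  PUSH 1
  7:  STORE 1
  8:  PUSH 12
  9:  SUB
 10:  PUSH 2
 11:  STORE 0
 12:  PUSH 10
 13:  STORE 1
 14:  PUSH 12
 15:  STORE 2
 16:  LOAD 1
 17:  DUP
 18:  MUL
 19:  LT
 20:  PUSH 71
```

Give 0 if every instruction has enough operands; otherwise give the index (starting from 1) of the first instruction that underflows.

PUSH 1  : [1]
PUSH 1  : [1, 1]
DIV     : [1]
DUP     : [1, 1]
SUB     : [0]
PUSH 1  : [0, 1]
STORE 1 : [0]
PUSH 12 : [0, 12]
SUB     : [-12]
PUSH 2  : [-12, 2]
STORE 0 : [-12]
PUSH 10 : [-12, 10]
STORE 1 : [-12]
PUSH 12 : [-12, 12]
STORE 2 : [-12]
LOAD 1  : [-12, 10]
DUP     : [-12, 10, 10]
MUL     : [-12, 100]
LT      : [1]
PUSH 71 : [1, 71]

0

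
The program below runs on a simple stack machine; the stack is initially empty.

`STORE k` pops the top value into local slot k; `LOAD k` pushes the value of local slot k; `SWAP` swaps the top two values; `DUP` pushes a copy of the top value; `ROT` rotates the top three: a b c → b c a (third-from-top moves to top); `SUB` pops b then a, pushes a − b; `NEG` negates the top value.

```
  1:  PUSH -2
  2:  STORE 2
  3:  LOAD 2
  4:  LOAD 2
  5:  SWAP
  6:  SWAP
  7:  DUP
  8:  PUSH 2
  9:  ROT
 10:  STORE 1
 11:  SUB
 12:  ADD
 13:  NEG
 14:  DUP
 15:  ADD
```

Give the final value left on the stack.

12

PUSH -2 -> [-2]
STORE 2 -> []
LOAD 2  -> [-2]
LOAD 2  -> [-2, -2]
SWAP    -> [-2, -2]
SWAP    -> [-2, -2]
DUP     -> [-2, -2, -2]
PUSH 2  -> [-2, -2, -2, 2]
ROT     -> [-2, -2, 2, -2]
STORE 1 -> [-2, -2, 2]
SUB     -> [-2, -4]
ADD     -> [-6]
NEG     -> [6]
DUP     -> [6, 6]
ADD     -> [12]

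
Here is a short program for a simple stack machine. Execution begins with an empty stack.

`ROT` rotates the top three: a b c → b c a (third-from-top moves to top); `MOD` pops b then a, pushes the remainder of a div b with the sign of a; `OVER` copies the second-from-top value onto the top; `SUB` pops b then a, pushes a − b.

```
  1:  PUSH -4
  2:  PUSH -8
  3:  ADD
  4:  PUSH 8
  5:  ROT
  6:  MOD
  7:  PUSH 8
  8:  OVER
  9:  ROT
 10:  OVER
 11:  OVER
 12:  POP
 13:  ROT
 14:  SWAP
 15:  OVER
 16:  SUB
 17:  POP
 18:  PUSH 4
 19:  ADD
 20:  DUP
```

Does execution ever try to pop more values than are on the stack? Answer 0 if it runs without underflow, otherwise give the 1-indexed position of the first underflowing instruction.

PUSH -4 → -4
PUSH -8 → -4 -8
ADD     → -12
PUSH 8  → -12 8
ROT  — needs 3 operands, stack has 2 → underflow

5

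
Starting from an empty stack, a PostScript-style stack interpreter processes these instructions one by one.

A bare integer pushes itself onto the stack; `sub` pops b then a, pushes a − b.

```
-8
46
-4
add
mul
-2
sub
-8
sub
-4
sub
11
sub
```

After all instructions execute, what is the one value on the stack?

-8  -> -8
46  -> -8 46
-4  -> -8 46 -4
add -> -8 42
mul -> -336
-2  -> -336 -2
sub -> -334
-8  -> -334 -8
sub -> -326
-4  -> -326 -4
sub -> -322
11  -> -322 11
sub -> -333

-333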